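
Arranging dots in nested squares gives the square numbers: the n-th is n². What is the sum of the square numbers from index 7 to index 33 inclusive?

12438

Σ_{i=7}^{33} i² = 12529 − 91 = 12438.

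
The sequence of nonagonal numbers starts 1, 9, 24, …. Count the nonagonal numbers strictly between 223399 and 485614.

119

The n-th nonagonal number is n(7n−5)/2.
Smallest index with value > 223399: n = 254 (giving 225171).
Largest index with value < 485614: n = 372 (giving 483414).
Indices 254 through 372: 119 terms.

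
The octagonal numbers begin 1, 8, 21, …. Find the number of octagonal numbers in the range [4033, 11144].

25

The n-th octagonal number is n(3n−2).
Smallest index with value ≥ 4033: n = 37 (giving 4033).
Largest index with value ≤ 11144: n = 61 (giving 11041).
Indices 37 through 61: 25 terms.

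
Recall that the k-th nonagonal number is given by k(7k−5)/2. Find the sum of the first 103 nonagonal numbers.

1280084

Σ i(7i−5)/2 = (7Σi² − 5Σi) / 2 over i = 1..103.
Σi = 5356 and Σi² = 369564.
(7·369564 − 5·5356) / 2 = 2560168/2 = 1280084.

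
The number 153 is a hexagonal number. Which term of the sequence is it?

9

Set n(2n−1) = 153, giving 2n² − n − 153 = 0.
The discriminant is 1 + 8·153 = 1225, and √1225 = 35.
So n = (1 + 35) / 4 = 36/4 = 9.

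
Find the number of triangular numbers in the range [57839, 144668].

The n-th triangular number is n(n+1)/2.
Smallest index with value ≥ 57839: n = 340 (giving 57970).
Largest index with value ≤ 144668: n = 537 (giving 144453).
Indices 340 through 537: 198 terms.

198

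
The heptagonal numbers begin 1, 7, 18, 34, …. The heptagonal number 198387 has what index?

Set n(5n−3)/2 = 198387, giving 5n² − 3n − 396774 = 0.
The discriminant is 9 + 40·198387 = 7935489, and √7935489 = 2817.
So n = (3 + 2817) / 10 = 2820/10 = 282.

282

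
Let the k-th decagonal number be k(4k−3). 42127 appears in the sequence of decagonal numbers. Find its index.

103

Set n(4n−3) = 42127, giving 4n² − 3n − 42127 = 0.
The discriminant is 9 + 16·42127 = 674041, and √674041 = 821.
So n = (3 + 821) / 8 = 824/8 = 103.
Check: 103·(4·103 − 3) = 42127. ✓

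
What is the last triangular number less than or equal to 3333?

3321

Solve n(n+1)/2 ≤ 3333 for integer n.
n = 81 gives 3321 ≤ 3333, while n = 82 gives 3403 > 3333; so the answer is 3321.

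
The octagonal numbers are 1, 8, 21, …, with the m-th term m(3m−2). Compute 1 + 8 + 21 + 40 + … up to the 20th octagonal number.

8190

Σ i(3i−2) = 3Σi² − 2Σi over i = 1..20.
Σi = 210 and Σi² = 2870.
3·2870 − 2·210 = 8190.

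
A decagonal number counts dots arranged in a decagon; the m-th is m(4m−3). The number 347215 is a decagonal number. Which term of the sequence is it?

295

Set n(4n−3) = 347215, giving 4n² − 3n − 347215 = 0.
The discriminant is 9 + 16·347215 = 5555449, and √5555449 = 2357.
So n = (3 + 2357) / 8 = 2360/8 = 295.
Check: 295·(4·295 − 3) = 347215. ✓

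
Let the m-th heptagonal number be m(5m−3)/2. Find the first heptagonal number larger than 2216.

2356

Solve n(5n−3)/2 > 2216 for integer n.
The largest n with value ≤ 2216 is 30 (since 2205 ≤ 2216 < 2356), so the first above is n = 31, value 2356.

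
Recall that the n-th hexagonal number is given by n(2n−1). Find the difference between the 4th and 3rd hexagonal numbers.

Consecutive hexagonal numbers differ by 4n − 3: here 4·4 − 3 = 13.

13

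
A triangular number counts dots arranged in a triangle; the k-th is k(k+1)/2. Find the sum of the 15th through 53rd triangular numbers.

25675

Σ i(i+1)/2 = (Σi² + Σi) / 2 over i = 15..53.
Σi = 1431 − 105 = 1326 and Σi² = 51039 − 1015 = 50024.
(1·50024 + 1·1326) / 2 = 51350/2 = 25675.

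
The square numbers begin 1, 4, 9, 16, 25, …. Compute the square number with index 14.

196

The 14th square number is n² with n = 14.
14² = 196.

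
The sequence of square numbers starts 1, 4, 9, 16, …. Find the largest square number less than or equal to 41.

36

Solve n² ≤ 41 for integer n.
n = 6 gives 36 ≤ 41, while n = 7 gives 49 > 41; so the answer is 36.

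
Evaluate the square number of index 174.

30276

The 174th square number is n² with n = 174.
174² = 30276.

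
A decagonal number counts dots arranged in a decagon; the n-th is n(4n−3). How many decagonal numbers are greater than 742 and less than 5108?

The n-th decagonal number is n(4n−3).
Smallest index with value > 742: n = 15 (giving 855).
Largest index with value < 5108: n = 36 (giving 5076).
Indices 15 through 36: 22 terms.

22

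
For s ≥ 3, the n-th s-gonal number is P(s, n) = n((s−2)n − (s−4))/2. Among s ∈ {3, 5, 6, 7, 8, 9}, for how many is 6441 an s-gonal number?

s = 3: P(3, 113) = 6441. ✓
s = 5: P(5, 65) = 6305 and P(5, 66) = 6501; 6441 is not s-gonal.
s = 6: P(6, 57) = 6441. ✓
s = 7: P(7, 51) = 6426 and P(7, 52) = 6682; 6441 is not s-gonal.
s = 8: P(8, 46) = 6256 and P(8, 47) = 6533; 6441 is not s-gonal.
s = 9: P(9, 43) = 6364 and P(9, 44) = 6666; 6441 is not s-gonal.
Hits: s ∈ {3, 6} → 2.

2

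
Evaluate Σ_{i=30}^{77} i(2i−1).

Σ i(2i−1) = 2Σi² − Σi over i = 30..77.
Σi = 3003 − 435 = 2568 and Σi² = 155155 − 8555 = 146600.
2·146600 − 1·2568 = 290632.

290632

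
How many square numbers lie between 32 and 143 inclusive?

The n-th square number is n².
Smallest index with value ≥ 32: n = 6 (giving 36).
Largest index with value ≤ 143: n = 11 (giving 121).
Indices 6 through 11: 6 terms.

6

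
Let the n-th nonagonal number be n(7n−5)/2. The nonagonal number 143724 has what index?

203

Set n(7n−5)/2 = 143724, giving 7n² − 5n − 287448 = 0.
So n = (5 + 2837) / 14 = 2842/14 = 203.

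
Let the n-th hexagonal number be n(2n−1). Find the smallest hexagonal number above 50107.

50403

Solve n(2n−1) > 50107 for integer n.
The largest n with value ≤ 50107 is 158 (since 49770 ≤ 50107 < 50403), so the first above is n = 159, value 50403.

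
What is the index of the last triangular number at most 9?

3

Solve n(n+1)/2 ≤ 9 for integer n.
n = 3 gives 6 ≤ 9, while n = 4 gives 10 > 9; so the answer is index 3.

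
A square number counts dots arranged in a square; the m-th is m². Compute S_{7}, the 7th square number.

49

The 7th square number is n² with n = 7.
7² = 49.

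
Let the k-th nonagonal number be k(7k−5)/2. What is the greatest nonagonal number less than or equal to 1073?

969

Solve n(7n−5)/2 ≤ 1073 for integer n.
n = 17 gives 969 ≤ 1073, while n = 18 gives 1089 > 1073; so the answer is 969.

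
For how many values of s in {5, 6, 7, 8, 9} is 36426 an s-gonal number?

s = 5: P(5, 156) = 36426. ✓
s = 6: P(6, 135) = 36315 and P(6, 136) = 36856; 36426 is not s-gonal.
s = 7: P(7, 121) = 36421 and P(7, 122) = 37027; 36426 is not s-gonal.
s = 8: P(8, 110) = 36080 and P(8, 111) = 36741; 36426 is not s-gonal.
s = 9: P(9, 102) = 36159 and P(9, 103) = 36874; 36426 is not s-gonal.
Hits: s ∈ {5} → 1.

1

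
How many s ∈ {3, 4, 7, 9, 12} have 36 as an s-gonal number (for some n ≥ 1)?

s = 3: P(3, 8) = 36. ✓
s = 4: P(4, 6) = 36. ✓
s = 7: P(7, 4) = 34 and P(7, 5) = 55; 36 is not s-gonal.
s = 9: P(9, 3) = 24 and P(9, 4) = 46; 36 is not s-gonal.
s = 12: P(12, 3) = 33 and P(12, 4) = 64; 36 is not s-gonal.
Hits: s ∈ {3, 4} → 2.

2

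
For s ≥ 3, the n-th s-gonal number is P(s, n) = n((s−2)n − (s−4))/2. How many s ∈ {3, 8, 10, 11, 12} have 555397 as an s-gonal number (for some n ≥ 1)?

s = 3: P(3, 1053) = 554931 and P(3, 1054) = 555985; 555397 is not s-gonal.
s = 8: P(8, 430) = 553840 and P(8, 431) = 556421; 555397 is not s-gonal.
s = 10: P(10, 373) = 555397. ✓
s = 11: P(11, 351) = 553176 and P(11, 352) = 556336; 555397 is not s-gonal.
s = 12: P(12, 333) = 553113 and P(12, 334) = 556444; 555397 is not s-gonal.
Hits: s ∈ {10} → 1.

1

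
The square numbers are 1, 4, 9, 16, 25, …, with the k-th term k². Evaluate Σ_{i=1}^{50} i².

Σ_{i=1}^{50} i² = 50·51·101/6 = 42925.

42925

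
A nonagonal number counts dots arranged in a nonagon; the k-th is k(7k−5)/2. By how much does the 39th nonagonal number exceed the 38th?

Consecutive nonagonal numbers differ by 7n − 6: here 7·39 − 6 = 267.

267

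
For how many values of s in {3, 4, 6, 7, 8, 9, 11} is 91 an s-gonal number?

s = 3: P(3, 13) = 91. ✓
s = 4: P(4, 9) = 81 and P(4, 10) = 100; 91 is not s-gonal.
s = 6: P(6, 7) = 91. ✓
s = 7: P(7, 6) = 81 and P(7, 7) = 112; 91 is not s-gonal.
s = 8: P(8, 5) = 65 and P(8, 6) = 96; 91 is not s-gonal.
s = 9: P(9, 5) = 75 and P(9, 6) = 111; 91 is not s-gonal.
s = 11: P(11, 4) = 58 and P(11, 5) = 95; 91 is not s-gonal.
Hits: s ∈ {3, 6} → 2.

2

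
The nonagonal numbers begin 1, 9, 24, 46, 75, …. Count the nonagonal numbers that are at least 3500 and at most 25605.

The n-th nonagonal number is n(7n−5)/2.
Smallest index with value ≥ 3500: n = 32 (giving 3504).
Largest index with value ≤ 25605: n = 85 (giving 25075).
Indices 32 through 85: 54 terms.

54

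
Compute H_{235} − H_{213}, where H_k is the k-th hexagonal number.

19690

235·(2·235 − 1) = 110215 and 213·(2·213 − 1) = 90525.
Difference: 110215 − 90525 = 19690.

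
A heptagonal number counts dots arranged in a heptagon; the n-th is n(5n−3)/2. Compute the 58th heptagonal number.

The 58th heptagonal number is n(5n−3)/2 with n = 58.
58·(5·58 − 3)/2 = 58·287/2 = 8323.

8323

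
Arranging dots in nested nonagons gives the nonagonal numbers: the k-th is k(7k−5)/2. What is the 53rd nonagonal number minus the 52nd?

365

Consecutive nonagonal numbers differ by 7n − 6: here 7·53 − 6 = 365.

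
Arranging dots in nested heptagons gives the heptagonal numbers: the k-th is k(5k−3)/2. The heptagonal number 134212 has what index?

232

Set n(5n−3)/2 = 134212, giving 5n² − 3n − 268424 = 0.
The discriminant is 9 + 40·134212 = 5368489, and √5368489 = 2317.
So n = (3 + 2317) / 10 = 2320/10 = 232.
Check: 232·(5·232 − 3)/2 = 134212. ✓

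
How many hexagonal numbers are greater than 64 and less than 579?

The n-th hexagonal number is n(2n−1).
Smallest index with value > 64: n = 6 (giving 66).
Largest index with value < 579: n = 17 (giving 561).
Indices 6 through 17: 12 terms.

12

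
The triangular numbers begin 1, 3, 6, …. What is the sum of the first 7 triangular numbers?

84

Σ i(i+1)/2 = (Σi² + Σi) / 2 over i = 1..7.
Σi = 28 and Σi² = 140.
(1·140 + 1·28) / 2 = 168/2 = 84.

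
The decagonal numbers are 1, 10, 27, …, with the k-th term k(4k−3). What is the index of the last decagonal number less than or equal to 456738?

Solve n(4n−3) ≤ 456738 for integer n.
n = 338 gives 455962 ≤ 456738, while n = 339 gives 458667 > 456738; so the answer is index 338.

338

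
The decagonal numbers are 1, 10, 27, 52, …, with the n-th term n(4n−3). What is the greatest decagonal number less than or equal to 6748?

Solve n(4n−3) ≤ 6748 for integer n.
n = 41 gives 6601 ≤ 6748, while n = 42 gives 6930 > 6748; so the answer is 6601.

6601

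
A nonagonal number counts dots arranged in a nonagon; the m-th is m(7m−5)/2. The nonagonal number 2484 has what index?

27

Set n(7n−5)/2 = 2484, giving 7n² − 5n − 4968 = 0.
The discriminant is 25 + 56·2484 = 139129, and √139129 = 373.
So n = (5 + 373) / 14 = 378/14 = 27.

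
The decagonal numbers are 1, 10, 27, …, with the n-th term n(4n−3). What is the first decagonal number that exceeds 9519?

9850

Solve n(4n−3) > 9519 for integer n.
The largest n with value ≤ 9519 is 49 (since 9457 ≤ 9519 < 9850), so the first above is n = 50, value 9850.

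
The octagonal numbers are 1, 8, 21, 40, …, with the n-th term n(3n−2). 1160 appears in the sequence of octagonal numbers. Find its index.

Set n(3n−2) = 1160, giving 3n² − 2n − 1160 = 0.
The discriminant is 4 + 12·1160 = 13924, and √13924 = 118.
So n = (2 + 118) / 6 = 120/6 = 20.

20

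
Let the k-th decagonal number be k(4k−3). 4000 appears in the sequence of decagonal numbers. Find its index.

32

Set n(4n−3) = 4000, giving 4n² − 3n − 4000 = 0.
The discriminant is 9 + 16·4000 = 64009, and √64009 = 253.
So n = (3 + 253) / 8 = 256/8 = 32.
Check: 32·(4·32 − 3) = 4000. ✓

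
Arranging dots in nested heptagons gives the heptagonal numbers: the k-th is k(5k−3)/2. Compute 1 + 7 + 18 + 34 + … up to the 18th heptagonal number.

5016

Σ i(5i−3)/2 = (5Σi² − 3Σi) / 2 over i = 1..18.
Σi = 171 and Σi² = 2109.
(5·2109 − 3·171) / 2 = 10032/2 = 5016.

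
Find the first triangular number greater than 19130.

19306

Solve n(n+1)/2 > 19130 for integer n.
The largest n with value ≤ 19130 is 195 (since 19110 ≤ 19130 < 19306), so the first above is n = 196, value 19306.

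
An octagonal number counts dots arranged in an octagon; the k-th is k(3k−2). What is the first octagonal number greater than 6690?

6816

Solve n(3n−2) > 6690 for integer n.
The largest n with value ≤ 6690 is 47 (since 6533 ≤ 6690 < 6816), so the first above is n = 48, value 6816.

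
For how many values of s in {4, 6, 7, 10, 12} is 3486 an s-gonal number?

s = 4: P(4, 59) = 3481 and P(4, 60) = 3600; 3486 is not s-gonal.
s = 6: P(6, 42) = 3486. ✓
s = 7: P(7, 37) = 3367 and P(7, 38) = 3553; 3486 is not s-gonal.
s = 10: P(10, 29) = 3277 and P(10, 30) = 3510; 3486 is not s-gonal.
s = 12: P(12, 26) = 3276 and P(12, 27) = 3537; 3486 is not s-gonal.
Hits: s ∈ {6} → 1.

1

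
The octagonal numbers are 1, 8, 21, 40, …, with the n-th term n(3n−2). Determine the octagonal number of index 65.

The 65th octagonal number is n(3n−2) with n = 65.
65·(3·65 − 2) = 65·193 = 12545.

12545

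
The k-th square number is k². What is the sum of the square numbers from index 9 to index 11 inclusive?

Σ_{i=9}^{11} i² = 506 − 204 = 302.

302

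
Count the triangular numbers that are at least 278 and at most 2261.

43

The n-th triangular number is n(n+1)/2.
Smallest index with value ≥ 278: n = 24 (giving 300).
Largest index with value ≤ 2261: n = 66 (giving 2211).
Indices 24 through 66: 43 terms.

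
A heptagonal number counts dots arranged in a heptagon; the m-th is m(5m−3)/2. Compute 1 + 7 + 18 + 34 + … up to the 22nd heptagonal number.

9108

Σ i(5i−3)/2 = (5Σi² − 3Σi) / 2 over i = 1..22.
Σi = 253 and Σi² = 3795.
(5·3795 − 3·253) / 2 = 18216/2 = 9108.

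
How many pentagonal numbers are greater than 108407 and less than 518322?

318

The n-th pentagonal number is n(3n−1)/2.
Smallest index with value > 108407: n = 270 (giving 109215).
Largest index with value < 518322: n = 587 (giving 516560).
Indices 270 through 587: 318 terms.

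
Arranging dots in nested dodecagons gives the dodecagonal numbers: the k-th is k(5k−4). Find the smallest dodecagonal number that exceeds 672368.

Solve n(5n−4) > 672368 for integer n.
The largest n with value ≤ 672368 is 367 (since 671977 ≤ 672368 < 675648), so the first above is n = 368, value 675648.

675648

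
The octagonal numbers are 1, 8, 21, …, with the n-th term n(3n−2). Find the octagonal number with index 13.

481

The 13th octagonal number is n(3n−2) with n = 13.
13·(3·13 − 2) = 13·37 = 481.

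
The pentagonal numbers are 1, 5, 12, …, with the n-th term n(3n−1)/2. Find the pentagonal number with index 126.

23751

The 126th pentagonal number is n(3n−1)/2 with n = 126.
126·(3·126 − 1)/2 = 126·377/2 = 23751.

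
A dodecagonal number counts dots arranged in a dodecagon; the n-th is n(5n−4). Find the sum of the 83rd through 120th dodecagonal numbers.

1964847

Σ i(5i−4) = 5Σi² − 4Σi over i = 83..120.
Σi = 7260 − 3403 = 3857 and Σi² = 583220 − 187165 = 396055.
5·396055 − 4·3857 = 1964847.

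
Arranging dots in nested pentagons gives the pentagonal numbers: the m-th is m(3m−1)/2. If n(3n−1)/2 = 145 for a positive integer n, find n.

Set n(3n−1)/2 = 145, giving 3n² − n − 290 = 0.
The discriminant is 1 + 24·145 = 3481, and √3481 = 59.
So n = (1 + 59) / 6 = 60/6 = 10.

10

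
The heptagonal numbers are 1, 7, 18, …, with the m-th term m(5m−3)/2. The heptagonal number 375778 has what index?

388

Set n(5n−3)/2 = 375778, giving 5n² − 3n − 751556 = 0.
The discriminant is 9 + 40·375778 = 15031129, and √15031129 = 3877.
So n = (3 + 3877) / 10 = 3880/10 = 388.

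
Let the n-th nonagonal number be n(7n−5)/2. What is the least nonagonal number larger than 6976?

Solve n(7n−5)/2 > 6976 for integer n.
The largest n with value ≤ 6976 is 45 (since 6975 ≤ 6976 < 7291), so the first above is n = 46, value 7291.

7291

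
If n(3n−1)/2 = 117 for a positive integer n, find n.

9

Set n(3n−1)/2 = 117, giving 3n² − n − 234 = 0.
The discriminant is 1 + 24·117 = 2809, and √2809 = 53.
So n = (1 + 53) / 6 = 54/6 = 9.
Check: 9·(3·9 − 1)/2 = 117. ✓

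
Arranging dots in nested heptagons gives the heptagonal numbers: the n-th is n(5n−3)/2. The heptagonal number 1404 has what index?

Set n(5n−3)/2 = 1404, giving 5n² − 3n − 2808 = 0.
The discriminant is 9 + 40·1404 = 56169, and √56169 = 237.
So n = (3 + 237) / 10 = 240/10 = 24.
Check: 24·(5·24 − 3)/2 = 1404. ✓

24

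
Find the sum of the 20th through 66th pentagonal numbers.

142316

Σ i(3i−1)/2 = (3Σi² − Σi) / 2 over i = 20..66.
Σi = 2211 − 190 = 2021 and Σi² = 98021 − 2470 = 95551.
(3·95551 − 1·2021) / 2 = 284632/2 = 142316.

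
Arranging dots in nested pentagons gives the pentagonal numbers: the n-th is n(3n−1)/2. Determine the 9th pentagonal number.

117

The 9th pentagonal number is n(3n−1)/2 with n = 9.
9·(3·9 − 1)/2 = 9·26/2 = 9·13 = 117.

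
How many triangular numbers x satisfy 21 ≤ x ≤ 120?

10

The n-th triangular number is n(n+1)/2.
Smallest index with value ≥ 21: n = 6 (giving 21).
Largest index with value ≤ 120: n = 15 (giving 120).
Indices 6 through 15: 10 terms.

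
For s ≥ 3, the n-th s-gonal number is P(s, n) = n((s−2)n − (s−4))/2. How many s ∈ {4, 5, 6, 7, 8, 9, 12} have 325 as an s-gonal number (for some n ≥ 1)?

2

s = 4: P(4, 18) = 324 and P(4, 19) = 361; 325 is not s-gonal.
s = 5: P(5, 14) = 287 and P(5, 15) = 330; 325 is not s-gonal.
s = 6: P(6, 13) = 325. ✓
s = 7: P(7, 11) = 286 and P(7, 12) = 342; 325 is not s-gonal.
s = 8: P(8, 10) = 280 and P(8, 11) = 341; 325 is not s-gonal.
s = 9: P(9, 10) = 325. ✓
s = 12: P(12, 8) = 288 and P(12, 9) = 369; 325 is not s-gonal.
Hits: s ∈ {6, 9} → 2.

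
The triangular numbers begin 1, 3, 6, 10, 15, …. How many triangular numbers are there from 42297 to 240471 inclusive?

403

The n-th triangular number is n(n+1)/2.
Smallest index with value ≥ 42297: n = 291 (giving 42486).
Largest index with value ≤ 240471: n = 693 (giving 240471).
Indices 291 through 693: 403 terms.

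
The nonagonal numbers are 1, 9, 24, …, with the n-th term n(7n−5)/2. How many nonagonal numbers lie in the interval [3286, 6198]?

The n-th nonagonal number is n(7n−5)/2.
Smallest index with value ≥ 3286: n = 31 (giving 3286).
Largest index with value ≤ 6198: n = 42 (giving 6069).
Indices 31 through 42: 12 terms.

12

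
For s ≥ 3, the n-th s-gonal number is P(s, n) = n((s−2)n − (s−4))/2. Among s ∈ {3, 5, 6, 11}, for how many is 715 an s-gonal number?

2

s = 3: P(3, 37) = 703 and P(3, 38) = 741; 715 is not s-gonal.
s = 5: P(5, 22) = 715. ✓
s = 6: P(6, 19) = 703 and P(6, 20) = 780; 715 is not s-gonal.
s = 11: P(11, 13) = 715. ✓
Hits: s ∈ {5, 11} → 2.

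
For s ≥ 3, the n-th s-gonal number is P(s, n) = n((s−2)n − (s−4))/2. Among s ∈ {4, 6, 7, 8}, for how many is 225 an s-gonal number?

s = 4: P(4, 15) = 225. ✓
s = 6: P(6, 10) = 190 and P(6, 11) = 231; 225 is not s-gonal.
s = 7: P(7, 9) = 189 and P(7, 10) = 235; 225 is not s-gonal.
s = 8: P(8, 9) = 225. ✓
Hits: s ∈ {4, 8} → 2.

2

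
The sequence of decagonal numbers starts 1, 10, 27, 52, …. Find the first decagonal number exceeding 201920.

203626

Solve n(4n−3) > 201920 for integer n.
The largest n with value ≤ 201920 is 225 (since 201825 ≤ 201920 < 203626), so the first above is n = 226, value 203626.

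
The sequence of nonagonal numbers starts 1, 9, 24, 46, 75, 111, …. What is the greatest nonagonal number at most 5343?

Solve n(7n−5)/2 ≤ 5343 for integer n.
n = 39 gives 5226 ≤ 5343, while n = 40 gives 5500 > 5343; so the answer is 5226.

5226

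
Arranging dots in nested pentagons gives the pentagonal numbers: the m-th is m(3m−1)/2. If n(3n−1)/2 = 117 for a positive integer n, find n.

Set n(3n−1)/2 = 117, giving 3n² − n − 234 = 0.
The discriminant is 1 + 24·117 = 2809, and √2809 = 53.
So n = (1 + 53) / 6 = 54/6 = 9.

9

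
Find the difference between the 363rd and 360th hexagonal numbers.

363·(2·363 − 1) = 263175 and 360·(2·360 − 1) = 258840.
Difference: 263175 − 258840 = 4335.

4335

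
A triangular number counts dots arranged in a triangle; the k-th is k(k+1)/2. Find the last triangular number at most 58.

Solve n(n+1)/2 ≤ 58 for integer n.
n = 10 gives 55 ≤ 58, while n = 11 gives 66 > 58; so the answer is 55.

55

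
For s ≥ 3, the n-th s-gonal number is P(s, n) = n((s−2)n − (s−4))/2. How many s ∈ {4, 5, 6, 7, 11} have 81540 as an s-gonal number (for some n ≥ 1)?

s = 4: P(4, 285) = 81225 and P(4, 286) = 81796; 81540 is not s-gonal.
s = 5: P(5, 233) = 81317 and P(5, 234) = 82017; 81540 is not s-gonal.
s = 6: P(6, 202) = 81406 and P(6, 203) = 82215; 81540 is not s-gonal.
s = 7: P(7, 180) = 80730 and P(7, 181) = 81631; 81540 is not s-gonal.
s = 11: P(11, 135) = 81540. ✓
Hits: s ∈ {11} → 1.

1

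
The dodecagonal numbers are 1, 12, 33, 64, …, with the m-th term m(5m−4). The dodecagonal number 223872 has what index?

Set n(5n−4) = 223872, giving 5n² − 4n − 223872 = 0.
So n = (4 + 2116) / 10 = 2120/10 = 212.
Check: 212·(5·212 − 4) = 223872. ✓

212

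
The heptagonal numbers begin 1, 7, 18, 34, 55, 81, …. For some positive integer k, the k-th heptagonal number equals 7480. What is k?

Set n(5n−3)/2 = 7480, giving 5n² − 3n − 14960 = 0.
The discriminant is 9 + 40·7480 = 299209, and √299209 = 547.
So n = (3 + 547) / 10 = 550/10 = 55.

55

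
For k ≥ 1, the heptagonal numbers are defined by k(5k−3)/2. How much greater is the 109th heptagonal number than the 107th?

1077

109·(5·109 − 3)/2 = 29539 and 107·(5·107 − 3)/2 = 28462.
Difference: 29539 − 28462 = 1077.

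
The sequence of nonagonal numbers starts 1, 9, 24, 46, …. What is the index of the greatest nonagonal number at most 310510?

Solve n(7n−5)/2 ≤ 310510 for integer n.
n = 298 gives 310069 ≤ 310510, while n = 299 gives 312156 > 310510; so the answer is index 298.

298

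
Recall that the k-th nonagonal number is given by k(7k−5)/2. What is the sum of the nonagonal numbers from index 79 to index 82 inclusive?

89936

Σ i(7i−5)/2 = (7Σi² − 5Σi) / 2 over i = 79..82.
Σi = 3403 − 3081 = 322 and Σi² = 187165 − 161239 = 25926.
(7·25926 − 5·322) / 2 = 179872/2 = 89936.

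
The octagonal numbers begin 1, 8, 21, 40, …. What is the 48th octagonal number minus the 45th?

831

48·(3·48 − 2) = 6816 and 45·(3·45 − 2) = 5985.
Difference: 6816 − 5985 = 831.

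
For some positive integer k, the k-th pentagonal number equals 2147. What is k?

38

Set n(3n−1)/2 = 2147, giving 3n² − n − 4294 = 0.
The discriminant is 1 + 24·2147 = 51529, and √51529 = 227.
So n = (1 + 227) / 6 = 228/6 = 38.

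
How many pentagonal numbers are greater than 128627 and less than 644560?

362

The n-th pentagonal number is n(3n−1)/2.
Smallest index with value > 128627: n = 294 (giving 129507).
Largest index with value < 644560: n = 655 (giving 643210).
Indices 294 through 655: 362 terms.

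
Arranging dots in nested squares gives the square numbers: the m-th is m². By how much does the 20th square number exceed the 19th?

n² − (n−1)² = 2n − 1, so 20² − 19² = 2·20 − 1 = 39.

39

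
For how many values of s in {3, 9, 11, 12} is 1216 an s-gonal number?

s = 3: P(3, 48) = 1176 and P(3, 49) = 1225; 1216 is not s-gonal.
s = 9: P(9, 19) = 1216. ✓
s = 11: P(11, 16) = 1096 and P(11, 17) = 1241; 1216 is not s-gonal.
s = 12: P(12, 16) = 1216. ✓
Hits: s ∈ {9, 12} → 2.

2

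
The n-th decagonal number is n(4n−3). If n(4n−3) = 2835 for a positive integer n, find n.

27

Set n(4n−3) = 2835, giving 4n² − 3n − 2835 = 0.
The discriminant is 9 + 16·2835 = 45369, and √45369 = 213.
So n = (3 + 213) / 8 = 216/8 = 27.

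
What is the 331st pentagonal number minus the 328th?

2964

331·(3·331 − 1)/2 = 164176 and 328·(3·328 − 1)/2 = 161212.
Difference: 164176 − 161212 = 2964.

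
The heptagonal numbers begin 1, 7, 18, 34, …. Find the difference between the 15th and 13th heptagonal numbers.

137

15·(5·15 − 3)/2 = 540 and 13·(5·13 − 3)/2 = 403.
Difference: 540 − 403 = 137.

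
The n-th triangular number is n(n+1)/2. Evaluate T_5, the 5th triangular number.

15

The 5th triangular number is n(n+1)/2 with n = 5.
5·6/2 = 30/2 = 15.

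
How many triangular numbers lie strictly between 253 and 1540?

The n-th triangular number is n(n+1)/2.
Smallest index with value > 253: n = 23 (giving 276).
Largest index with value < 1540: n = 54 (giving 1485).
Indices 23 through 54: 32 terms.

32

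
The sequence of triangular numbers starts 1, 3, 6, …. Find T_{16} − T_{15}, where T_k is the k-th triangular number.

Consecutive triangular numbers differ by n: T_{16} − T_{15} = 16.

16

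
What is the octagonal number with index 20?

20·(3·20 − 2) = 20·58 = 1160.

1160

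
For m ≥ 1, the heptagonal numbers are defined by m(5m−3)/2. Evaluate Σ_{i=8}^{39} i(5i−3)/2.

Σ i(5i−3)/2 = (5Σi² − 3Σi) / 2 over i = 8..39.
Σi = 780 − 28 = 752 and Σi² = 20540 − 140 = 20400.
(5·20400 − 3·752) / 2 = 99744/2 = 49872.

49872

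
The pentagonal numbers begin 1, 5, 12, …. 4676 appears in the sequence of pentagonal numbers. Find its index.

Set n(3n−1)/2 = 4676, giving 3n² − n − 9352 = 0.
The discriminant is 1 + 24·4676 = 112225, and √112225 = 335.
So n = (1 + 335) / 6 = 336/6 = 56.
Check: 56·(3·56 − 1)/2 = 4676. ✓

56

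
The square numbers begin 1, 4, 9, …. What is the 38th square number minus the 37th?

n² − (n−1)² = 2n − 1, so 38² − 37² = 2·38 − 1 = 75.

75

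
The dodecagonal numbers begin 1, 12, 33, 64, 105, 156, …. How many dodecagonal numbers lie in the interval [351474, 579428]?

75

The n-th dodecagonal number is n(5n−4).
Smallest index with value ≥ 351474: n = 266 (giving 352716).
Largest index with value ≤ 579428: n = 340 (giving 576640).
Indices 266 through 340: 75 terms.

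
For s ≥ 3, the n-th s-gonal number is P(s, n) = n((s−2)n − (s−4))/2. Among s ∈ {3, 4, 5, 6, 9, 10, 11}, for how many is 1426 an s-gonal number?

1

s = 3: P(3, 52) = 1378 and P(3, 53) = 1431; 1426 is not s-gonal.
s = 4: P(4, 37) = 1369 and P(4, 38) = 1444; 1426 is not s-gonal.
s = 5: P(5, 31) = 1426. ✓
s = 6: P(6, 26) = 1326 and P(6, 27) = 1431; 1426 is not s-gonal.
s = 9: P(9, 20) = 1350 and P(9, 21) = 1491; 1426 is not s-gonal.
s = 10: P(10, 19) = 1387 and P(10, 20) = 1540; 1426 is not s-gonal.
s = 11: P(11, 18) = 1395 and P(11, 19) = 1558; 1426 is not s-gonal.
Hits: s ∈ {5} → 1.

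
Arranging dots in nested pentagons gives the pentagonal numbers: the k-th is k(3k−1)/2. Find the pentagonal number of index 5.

35

5·(3·5 − 1)/2 = 5·14/2 = 5·7 = 35.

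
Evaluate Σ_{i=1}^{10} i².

385

Σ_{i=1}^{10} i² = 10·11·21/6 = 385.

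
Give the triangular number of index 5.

The 5th triangular number is n(n+1)/2 with n = 5.
5·6/2 = 30/2 = 15.

15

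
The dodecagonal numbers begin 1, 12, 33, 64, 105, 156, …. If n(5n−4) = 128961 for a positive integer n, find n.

Set n(5n−4) = 128961, giving 5n² − 4n − 128961 = 0.
The discriminant is 16 + 20·128961 = 2579236, and √2579236 = 1606.
So n = (4 + 1606) / 10 = 1610/10 = 161.

161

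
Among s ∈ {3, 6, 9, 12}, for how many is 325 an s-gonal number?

s = 3: P(3, 25) = 325. ✓
s = 6: P(6, 13) = 325. ✓
s = 9: P(9, 10) = 325. ✓
s = 12: P(12, 8) = 288 and P(12, 9) = 369; 325 is not s-gonal.
Hits: s ∈ {3, 6, 9} → 3.

3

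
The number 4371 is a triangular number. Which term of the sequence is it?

93

Set n(n+1)/2 = 4371, giving n² + n − 8742 = 0.
The discriminant is 1 + 8·4371 = 34969, and √34969 = 187.
So n = (-1 + 187) / 2 = 186/2 = 93.
Check: 93·94/2 = 4371. ✓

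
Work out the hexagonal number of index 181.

65341

The 181st hexagonal number is n(2n−1) with n = 181.
181·(2·181 − 1) = 181·361 = 65341.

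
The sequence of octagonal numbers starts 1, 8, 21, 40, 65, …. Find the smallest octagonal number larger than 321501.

Solve n(3n−2) > 321501 for integer n.
The largest n with value ≤ 321501 is 327 (since 320133 ≤ 321501 < 322096), so the first above is n = 328, value 322096.

322096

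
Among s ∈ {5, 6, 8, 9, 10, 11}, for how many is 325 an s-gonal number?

2

s = 5: P(5, 14) = 287 and P(5, 15) = 330; 325 is not s-gonal.
s = 6: P(6, 13) = 325. ✓
s = 8: P(8, 10) = 280 and P(8, 11) = 341; 325 is not s-gonal.
s = 9: P(9, 10) = 325. ✓
s = 10: P(10, 9) = 297 and P(10, 10) = 370; 325 is not s-gonal.
s = 11: P(11, 8) = 260 and P(11, 9) = 333; 325 is not s-gonal.
Hits: s ∈ {6, 9} → 2.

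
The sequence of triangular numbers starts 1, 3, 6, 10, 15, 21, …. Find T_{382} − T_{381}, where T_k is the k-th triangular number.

382

Consecutive triangular numbers differ by n: T_{382} − T_{381} = 382.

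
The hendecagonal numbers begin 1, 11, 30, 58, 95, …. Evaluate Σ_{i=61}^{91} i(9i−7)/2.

808666

Σ i(9i−7)/2 = (9Σi² − 7Σi) / 2 over i = 61..91.
Σi = 4186 − 1830 = 2356 and Σi² = 255346 − 73810 = 181536.
(9·181536 − 7·2356) / 2 = 1617332/2 = 808666.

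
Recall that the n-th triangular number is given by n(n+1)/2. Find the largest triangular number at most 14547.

14535

Solve n(n+1)/2 ≤ 14547 for integer n.
n = 170 gives 14535 ≤ 14547, while n = 171 gives 14706 > 14547; so the answer is 14535.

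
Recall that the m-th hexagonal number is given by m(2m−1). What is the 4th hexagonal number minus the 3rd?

Consecutive hexagonal numbers differ by 4n − 3: here 4·4 − 3 = 13.

13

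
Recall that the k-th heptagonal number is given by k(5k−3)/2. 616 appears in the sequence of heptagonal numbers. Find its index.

16

Set n(5n−3)/2 = 616, giving 5n² − 3n − 1232 = 0.
So n = (3 + 157) / 10 = 160/10 = 16.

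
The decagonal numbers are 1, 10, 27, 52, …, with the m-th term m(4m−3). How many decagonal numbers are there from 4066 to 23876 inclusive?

45

The n-th decagonal number is n(4n−3).
Smallest index with value ≥ 4066: n = 33 (giving 4257).
Largest index with value ≤ 23876: n = 77 (giving 23485).
Indices 33 through 77: 45 terms.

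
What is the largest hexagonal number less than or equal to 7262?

Solve n(2n−1) ≤ 7262 for integer n.
n = 60 gives 7140 ≤ 7262, while n = 61 gives 7381 > 7262; so the answer is 7140.

7140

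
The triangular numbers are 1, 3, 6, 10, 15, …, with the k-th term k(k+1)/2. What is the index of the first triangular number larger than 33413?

Solve n(n+1)/2 > 33413 for integer n.
The largest n with value ≤ 33413 is 258 (since 33411 ≤ 33413 < 33670), so the first above is n = 259, value 33670.

259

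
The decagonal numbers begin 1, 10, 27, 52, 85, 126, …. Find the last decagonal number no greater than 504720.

Solve n(4n−3) ≤ 504720 for integer n.
n = 355 gives 503035 ≤ 504720, while n = 356 gives 505876 > 504720; so the answer is 503035.

503035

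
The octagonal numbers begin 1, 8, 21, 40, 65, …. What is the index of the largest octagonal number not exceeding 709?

15

Solve n(3n−2) ≤ 709 for integer n.
n = 15 gives 645 ≤ 709, while n = 16 gives 736 > 709; so the answer is index 15.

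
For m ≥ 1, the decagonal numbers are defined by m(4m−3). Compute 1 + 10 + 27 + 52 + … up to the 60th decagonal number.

289750

Σ i(4i−3) = 4Σi² − 3Σi over i = 1..60.
Σi = 1830 and Σi² = 73810.
4·73810 − 3·1830 = 289750.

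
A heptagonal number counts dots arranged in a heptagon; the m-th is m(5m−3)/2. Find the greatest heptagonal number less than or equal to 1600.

1525

Solve n(5n−3)/2 ≤ 1600 for integer n.
n = 25 gives 1525 ≤ 1600, while n = 26 gives 1651 > 1600; so the answer is 1525.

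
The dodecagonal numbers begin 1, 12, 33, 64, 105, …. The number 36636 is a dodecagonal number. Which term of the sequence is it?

Set n(5n−4) = 36636, giving 5n² − 4n − 36636 = 0.
The discriminant is 16 + 20·36636 = 732736, and √732736 = 856.
So n = (4 + 856) / 10 = 860/10 = 86.

86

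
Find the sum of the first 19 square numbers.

2470

Σ_{i=1}^{19} i² = 19·20·39/6 = 2470.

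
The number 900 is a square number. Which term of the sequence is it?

30

We need n² = 900, so n = √900 = 30.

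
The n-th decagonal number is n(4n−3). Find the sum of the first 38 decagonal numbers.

Σ i(4i−3) = 4Σi² − 3Σi over i = 1..38.
Σi = 741 and Σi² = 19019.
4·19019 − 3·741 = 73853.

73853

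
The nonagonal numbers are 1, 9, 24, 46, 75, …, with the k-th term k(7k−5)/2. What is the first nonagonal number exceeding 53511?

Solve n(7n−5)/2 > 53511 for integer n.
The largest n with value ≤ 53511 is 124 (since 53506 ≤ 53511 < 54375), so the first above is n = 125, value 54375.

54375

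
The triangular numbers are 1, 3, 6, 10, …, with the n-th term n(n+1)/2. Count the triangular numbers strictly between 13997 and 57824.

The n-th triangular number is n(n+1)/2.
Smallest index with value > 13997: n = 167 (giving 14028).
Largest index with value < 57824: n = 339 (giving 57630).
Indices 167 through 339: 173 terms.

173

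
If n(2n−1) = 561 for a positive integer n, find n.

Set n(2n−1) = 561, giving 2n² − n − 561 = 0.
The discriminant is 1 + 8·561 = 4489, and √4489 = 67.
So n = (1 + 67) / 4 = 68/4 = 17.
Check: 17·(2·17 − 1) = 561. ✓

17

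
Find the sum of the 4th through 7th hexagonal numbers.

230

Σ i(2i−1) = 2Σi² − Σi over i = 4..7.
Σi = 28 − 6 = 22 and Σi² = 140 − 14 = 126.
2·126 − 1·22 = 230.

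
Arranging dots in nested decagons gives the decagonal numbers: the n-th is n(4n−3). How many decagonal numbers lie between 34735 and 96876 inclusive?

63

The n-th decagonal number is n(4n−3).
Smallest index with value ≥ 34735: n = 94 (giving 35062).
Largest index with value ≤ 96876: n = 156 (giving 96876).
Indices 94 through 156: 63 terms.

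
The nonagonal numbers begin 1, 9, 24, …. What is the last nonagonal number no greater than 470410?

467931

Solve n(7n−5)/2 ≤ 470410 for integer n.
n = 366 gives 467931 ≤ 470410, while n = 367 gives 470494 > 470410; so the answer is 467931.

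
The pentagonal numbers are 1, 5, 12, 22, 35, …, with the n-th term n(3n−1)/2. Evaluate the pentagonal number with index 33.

33·(3·33 − 1)/2 = 33·98/2 = 33·49 = 1617.

1617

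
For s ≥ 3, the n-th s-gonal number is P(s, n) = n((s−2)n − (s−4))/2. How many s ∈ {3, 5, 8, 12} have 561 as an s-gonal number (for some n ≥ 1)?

2

s = 3: P(3, 33) = 561. ✓
s = 5: P(5, 19) = 532 and P(5, 20) = 590; 561 is not s-gonal.
s = 8: P(8, 14) = 560 and P(8, 15) = 645; 561 is not s-gonal.
s = 12: P(12, 11) = 561. ✓
Hits: s ∈ {3, 12} → 2.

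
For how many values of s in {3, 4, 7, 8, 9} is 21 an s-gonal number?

s = 3: P(3, 6) = 21. ✓
s = 4: P(4, 4) = 16 and P(4, 5) = 25; 21 is not s-gonal.
s = 7: P(7, 3) = 18 and P(7, 4) = 34; 21 is not s-gonal.
s = 8: P(8, 3) = 21. ✓
s = 9: P(9, 2) = 9 and P(9, 3) = 24; 21 is not s-gonal.
Hits: s ∈ {3, 8} → 2.

2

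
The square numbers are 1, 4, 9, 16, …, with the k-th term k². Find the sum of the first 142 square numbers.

Σ_{i=1}^{142} i² = 142·143·285/6 = 964535.

964535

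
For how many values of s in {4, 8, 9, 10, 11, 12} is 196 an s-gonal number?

2

s = 4: P(4, 14) = 196. ✓
s = 8: P(8, 8) = 176 and P(8, 9) = 225; 196 is not s-gonal.
s = 9: P(9, 7) = 154 and P(9, 8) = 204; 196 is not s-gonal.
s = 10: P(10, 7) = 175 and P(10, 8) = 232; 196 is not s-gonal.
s = 11: P(11, 7) = 196. ✓
s = 12: P(12, 6) = 156 and P(12, 7) = 217; 196 is not s-gonal.
Hits: s ∈ {4, 11} → 2.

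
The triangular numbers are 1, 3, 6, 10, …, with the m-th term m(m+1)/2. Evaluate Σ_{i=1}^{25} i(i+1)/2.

Σ i(i+1)/2 = (Σi² + Σi) / 2 over i = 1..25.
Σi = 325 and Σi² = 5525.
(1·5525 + 1·325) / 2 = 5850/2 = 2925.

2925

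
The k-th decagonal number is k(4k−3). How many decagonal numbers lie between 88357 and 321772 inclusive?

The n-th decagonal number is n(4n−3).
Smallest index with value ≥ 88357: n = 149 (giving 88357).
Largest index with value ≤ 321772: n = 284 (giving 321772).
Indices 149 through 284: 136 terms.

136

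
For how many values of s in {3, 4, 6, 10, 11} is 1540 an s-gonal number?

3

s = 3: P(3, 55) = 1540. ✓
s = 4: P(4, 39) = 1521 and P(4, 40) = 1600; 1540 is not s-gonal.
s = 6: P(6, 28) = 1540. ✓
s = 10: P(10, 20) = 1540. ✓
s = 11: P(11, 18) = 1395 and P(11, 19) = 1558; 1540 is not s-gonal.
Hits: s ∈ {3, 6, 10} → 3.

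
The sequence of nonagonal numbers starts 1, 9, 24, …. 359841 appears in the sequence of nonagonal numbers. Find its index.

321

Set n(7n−5)/2 = 359841, giving 7n² − 5n − 719682 = 0.
So n = (5 + 4489) / 14 = 4494/14 = 321.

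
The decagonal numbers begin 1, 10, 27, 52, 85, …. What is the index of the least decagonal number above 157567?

Solve n(4n−3) > 157567 for integer n.
The largest n with value ≤ 157567 is 198 (since 156222 ≤ 157567 < 157807), so the first above is n = 199, value 157807.

199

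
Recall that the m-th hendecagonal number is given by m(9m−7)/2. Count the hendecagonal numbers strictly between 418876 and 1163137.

203

The n-th hendecagonal number is n(9n−7)/2.
Smallest index with value > 418876: n = 306 (giving 420291).
Largest index with value < 1163137: n = 508 (giving 1159510).
Indices 306 through 508: 203 terms.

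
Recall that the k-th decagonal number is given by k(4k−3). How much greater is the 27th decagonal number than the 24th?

603

27·(4·27 − 3) = 2835 and 24·(4·24 − 3) = 2232.
Difference: 2835 − 2232 = 603.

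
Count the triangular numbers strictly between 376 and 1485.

The n-th triangular number is n(n+1)/2.
Smallest index with value > 376: n = 27 (giving 378).
Largest index with value < 1485: n = 53 (giving 1431).
Indices 27 through 53: 27 terms.

27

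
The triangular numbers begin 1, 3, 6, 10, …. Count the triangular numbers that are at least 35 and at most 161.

The n-th triangular number is n(n+1)/2.
Smallest index with value ≥ 35: n = 8 (giving 36).
Largest index with value ≤ 161: n = 17 (giving 153).
Indices 8 through 17: 10 terms.

10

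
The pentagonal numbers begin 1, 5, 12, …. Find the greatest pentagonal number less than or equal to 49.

Solve n(3n−1)/2 ≤ 49 for integer n.
n = 5 gives 35 ≤ 49, while n = 6 gives 51 > 49; so the answer is 35.

35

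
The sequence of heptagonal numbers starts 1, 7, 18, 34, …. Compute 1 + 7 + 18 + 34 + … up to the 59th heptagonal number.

Σ i(5i−3)/2 = (5Σi² − 3Σi) / 2 over i = 1..59.
Σi = 1770 and Σi² = 70210.
(5·70210 − 3·1770) / 2 = 345740/2 = 172870.

172870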